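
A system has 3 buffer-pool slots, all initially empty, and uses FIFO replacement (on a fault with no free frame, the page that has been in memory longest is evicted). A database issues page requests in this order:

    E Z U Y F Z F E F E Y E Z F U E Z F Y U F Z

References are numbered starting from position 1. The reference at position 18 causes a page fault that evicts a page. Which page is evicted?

U

pos 1: E: fault, frames [E]
pos 2: Z: fault, frames [E, Z]
pos 3: U: fault, frames [E, Z, U]
pos 4: Y: fault, evict E, frames [Z, U, Y]
pos 5: F: fault, evict Z, frames [U, Y, F]
pos 6: Z: fault, evict U, frames [Y, F, Z]
pos 7: F: hit
pos 8: E: fault, evict Y, frames [F, Z, E]
pos 9: F: hit
pos 10: E: hit
pos 11: Y: fault, evict F, frames [Z, E, Y]
pos 12: E: hit
pos 13: Z: hit
pos 14: F: fault, evict Z, frames [E, Y, F]
pos 15: U: fault, evict E, frames [Y, F, U]
pos 16: E: fault, evict Y, frames [F, U, E]
pos 17: Z: fault, evict F, frames [U, E, Z]
pos 18: F: fault, evict U, frames [E, Z, F]
At position 18, page U is evicted.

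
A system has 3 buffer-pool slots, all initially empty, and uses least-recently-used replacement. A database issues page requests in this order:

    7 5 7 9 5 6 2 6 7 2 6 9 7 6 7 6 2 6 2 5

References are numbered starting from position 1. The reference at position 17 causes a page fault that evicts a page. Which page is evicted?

pos 1: 7 → fault, frames [7]
pos 2: 5 → fault, frames [7, 5]
pos 3: 7 → hit
pos 4: 9 → fault, frames [5, 7, 9]
pos 5: 5 → hit
pos 6: 6 → fault, evict 7, frames [9, 5, 6]
pos 7: 2 → fault, evict 9, frames [5, 6, 2]
pos 8: 6 → hit
pos 9: 7 → fault, evict 5, frames [2, 6, 7]
pos 10: 2 → hit
pos 11: 6 → hit
pos 12: 9 → fault, evict 7, frames [2, 6, 9]
pos 13: 7 → fault, evict 2, frames [6, 9, 7]
pos 14: 6 → hit
pos 15: 7 → hit
pos 16: 6 → hit
pos 17: 2 → fault, evict 9, frames [7, 6, 2]
At position 17, page 9 is evicted.

9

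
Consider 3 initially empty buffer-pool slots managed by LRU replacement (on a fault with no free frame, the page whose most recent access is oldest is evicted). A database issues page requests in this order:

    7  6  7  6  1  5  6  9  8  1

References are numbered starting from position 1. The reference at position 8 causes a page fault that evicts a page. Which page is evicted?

1

pos 1: 7: fault, frames (7)
pos 2: 6: fault, frames (7 6)
pos 3: 7: hit
pos 4: 6: hit
pos 5: 1: fault, frames (7 6 1)
pos 6: 5: fault, evict 7, frames (6 1 5)
pos 7: 6: hit
pos 8: 9: fault, evict 1, frames (5 6 9)
At position 8, page 1 is evicted.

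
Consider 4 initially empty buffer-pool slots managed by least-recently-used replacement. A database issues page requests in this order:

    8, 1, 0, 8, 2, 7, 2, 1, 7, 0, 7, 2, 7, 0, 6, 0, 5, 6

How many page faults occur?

9

8 -> fault, frames {8}
1 -> fault, frames {8,1}
0 -> fault, frames {8,1,0}
8 -> hit
2 -> fault, frames {1,0,8,2}
7 -> fault, evict 1, frames {0,8,2,7}
2 -> hit
1 -> fault, evict 0, frames {8,7,2,1}
7 -> hit
0 -> fault, evict 8, frames {2,1,7,0}
7 -> hit
2 -> hit
7 -> hit
0 -> hit
6 -> fault, evict 1, frames {2,7,0,6}
0 -> hit
5 -> fault, evict 2, frames {7,6,0,5}
6 -> hit
Page faults: 9.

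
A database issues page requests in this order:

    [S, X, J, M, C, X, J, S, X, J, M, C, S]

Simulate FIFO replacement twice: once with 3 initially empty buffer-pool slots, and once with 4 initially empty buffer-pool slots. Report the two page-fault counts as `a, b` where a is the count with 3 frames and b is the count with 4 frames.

3 frames: F F F F F F F F . . F F . → 10 faults.
4 frames: F F F F F . . F F F F F F → 11 faults.
11 > 10: adding a frame increased faults — Belady's anomaly.

10, 11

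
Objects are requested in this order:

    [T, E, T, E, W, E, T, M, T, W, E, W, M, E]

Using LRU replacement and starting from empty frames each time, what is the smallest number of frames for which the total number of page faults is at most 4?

f=1: 14 faults
f=2: 9 faults
f=3: 7 faults
f=4: 4 faults
Smallest f with faults ≤ 4 is 4.

4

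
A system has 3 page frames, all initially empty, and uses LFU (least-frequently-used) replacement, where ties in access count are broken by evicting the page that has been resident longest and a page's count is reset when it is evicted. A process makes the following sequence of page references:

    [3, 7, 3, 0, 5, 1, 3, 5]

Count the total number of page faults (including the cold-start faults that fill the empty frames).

5

3 -> miss, frames (3)
7 -> miss, frames (3 7)
3 -> hit
0 -> miss, frames (3 7 0)
5 -> miss, evict 7, frames (3 0 5)
1 -> miss, evict 0, frames (3 5 1)
3 -> hit
5 -> hit
Page faults: 5.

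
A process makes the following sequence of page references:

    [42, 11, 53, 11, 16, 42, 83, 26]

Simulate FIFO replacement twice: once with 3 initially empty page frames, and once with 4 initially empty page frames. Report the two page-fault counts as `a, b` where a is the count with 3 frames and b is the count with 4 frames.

7, 6

3 frames: F F F . F F F F → 7 faults.
4 frames: F F F . F . F F → 6 faults.
6 < 7: adding a frame reduced faults, as is typical.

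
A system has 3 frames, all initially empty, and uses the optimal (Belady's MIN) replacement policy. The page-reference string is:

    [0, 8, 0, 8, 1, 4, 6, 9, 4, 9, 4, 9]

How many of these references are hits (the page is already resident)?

0 -> miss, frames {0}
8 -> miss, frames {0,8}
0 -> hit
8 -> hit
1 -> miss, frames {0,8,1}
4 -> miss, evict 1, frames {0,8,4}
6 -> miss, evict 8, frames {0,4,6}
9 -> miss, evict 6, frames {0,4,9}
4 -> hit
9 -> hit
4 -> hit
9 -> hit
Hits: 6.

6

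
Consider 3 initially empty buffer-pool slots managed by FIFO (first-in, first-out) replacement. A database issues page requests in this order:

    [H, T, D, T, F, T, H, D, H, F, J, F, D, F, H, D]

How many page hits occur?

H → fault, frames [H]
T → fault, frames [H, T]
D → fault, frames [H, T, D]
T → hit
F → fault, evict H, frames [T, D, F]
T → hit
H → fault, evict T, frames [D, F, H]
D → hit
H → hit
F → hit
J → fault, evict D, frames [F, H, J]
F → hit
D → fault, evict F, frames [H, J, D]
F → fault, evict H, frames [J, D, F]
H → fault, evict J, frames [D, F, H]
D → hit
Hits: 7.

7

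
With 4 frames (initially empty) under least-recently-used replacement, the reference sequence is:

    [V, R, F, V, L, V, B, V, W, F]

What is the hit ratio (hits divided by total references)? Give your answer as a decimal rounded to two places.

V: fault, frames [V]
R: fault, frames [V, R]
F: fault, frames [V, R, F]
V: hit
L: fault, frames [R, F, V, L]
V: hit
B: fault, evict R, frames [F, L, V, B]
V: hit
W: fault, evict F, frames [L, B, V, W]
F: fault, evict L, frames [B, V, W, F]
Hits: 3 of 10 references → 3/10 = 0.3000.

0.30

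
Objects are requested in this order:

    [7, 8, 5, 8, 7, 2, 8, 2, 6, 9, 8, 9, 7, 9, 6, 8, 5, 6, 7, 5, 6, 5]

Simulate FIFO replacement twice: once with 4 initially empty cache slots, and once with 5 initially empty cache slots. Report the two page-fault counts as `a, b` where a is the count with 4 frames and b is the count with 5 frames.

4 frames: F F F . . F . . F F F . F . . . F F . . . . → 10 faults.
5 frames: F F F . . F . . F F . . F . . F F . . . . . → 9 faults.
9 < 10: adding a frame reduced faults, as is typical.

10, 9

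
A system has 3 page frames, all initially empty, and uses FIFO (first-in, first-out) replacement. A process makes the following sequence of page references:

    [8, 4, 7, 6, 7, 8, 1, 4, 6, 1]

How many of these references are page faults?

8 → fault, frames [8]
4 → fault, frames [8, 4]
7 → fault, frames [8, 4, 7]
6 → fault, evict 8, frames [4, 7, 6]
7 → hit
8 → fault, evict 4, frames [7, 6, 8]
1 → fault, evict 7, frames [6, 8, 1]
4 → fault, evict 6, frames [8, 1, 4]
6 → fault, evict 8, frames [1, 4, 6]
1 → hit
Page faults: 8.

8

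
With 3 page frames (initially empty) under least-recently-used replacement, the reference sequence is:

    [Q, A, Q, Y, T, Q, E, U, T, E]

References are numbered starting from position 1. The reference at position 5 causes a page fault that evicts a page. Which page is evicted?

pos 1: Q: fault, frames {Q}
pos 2: A: fault, frames {Q,A}
pos 3: Q: hit
pos 4: Y: fault, frames {A,Q,Y}
pos 5: T: fault, evict A, frames {Q,Y,T}
At position 5, page A is evicted.

A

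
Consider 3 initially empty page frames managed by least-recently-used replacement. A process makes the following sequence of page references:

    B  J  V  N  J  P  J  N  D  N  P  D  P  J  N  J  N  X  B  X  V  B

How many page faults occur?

B: fault, frames [B]
J: fault, frames [B, J]
V: fault, frames [B, J, V]
N: fault, evict B, frames [J, V, N]
J: hit
P: fault, evict V, frames [N, J, P]
J: hit
N: hit
D: fault, evict P, frames [J, N, D]
N: hit
P: fault, evict J, frames [D, N, P]
D: hit
P: hit
J: fault, evict N, frames [D, P, J]
N: fault, evict D, frames [P, J, N]
J: hit
N: hit
X: fault, evict P, frames [J, N, X]
B: fault, evict J, frames [N, X, B]
X: hit
V: fault, evict N, frames [B, X, V]
B: hit
Page faults: 12.

12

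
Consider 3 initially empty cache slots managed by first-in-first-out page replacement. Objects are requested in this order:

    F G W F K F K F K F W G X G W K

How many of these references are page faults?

F: fault, frames {F}
G: fault, frames {F,G}
W: fault, frames {F,G,W}
F: hit
K: fault, evict F, frames {G,W,K}
F: fault, evict G, frames {W,K,F}
K: hit
F: hit
K: hit
F: hit
W: hit
G: fault, evict W, frames {K,F,G}
X: fault, evict K, frames {F,G,X}
G: hit
W: fault, evict F, frames {G,X,W}
K: fault, evict G, frames {X,W,K}
Page faults: 9.

9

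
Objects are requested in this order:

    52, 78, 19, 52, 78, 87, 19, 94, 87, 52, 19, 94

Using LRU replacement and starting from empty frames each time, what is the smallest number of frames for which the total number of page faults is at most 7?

4

f=1: 12 faults
f=2: 12 faults
f=3: 9 faults
f=4: 6 faults
f=5: 5 faults
Smallest f with faults ≤ 7 is 4.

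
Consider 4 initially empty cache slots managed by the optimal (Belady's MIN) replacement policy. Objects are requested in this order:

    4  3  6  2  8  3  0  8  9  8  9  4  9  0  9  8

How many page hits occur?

9

4 -> fault, frames (4)
3 -> fault, frames (4 3)
6 -> fault, frames (4 3 6)
2 -> fault, frames (4 3 6 2)
8 -> fault, evict 2, frames (4 3 6 8)
3 -> hit
0 -> fault, evict 6, frames (4 3 8 0)
8 -> hit
9 -> fault, evict 3, frames (4 8 0 9)
8 -> hit
9 -> hit
4 -> hit
9 -> hit
0 -> hit
9 -> hit
8 -> hit
Hits: 9.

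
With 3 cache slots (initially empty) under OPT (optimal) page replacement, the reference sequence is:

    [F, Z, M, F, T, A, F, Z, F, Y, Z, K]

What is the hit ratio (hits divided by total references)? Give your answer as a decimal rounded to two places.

0.42

F → miss, frames {F}
Z → miss, frames {F,Z}
M → miss, frames {F,Z,M}
F → hit
T → miss, evict M, frames {F,Z,T}
A → miss, evict T, frames {F,Z,A}
F → hit
Z → hit
F → hit
Y → miss, evict A, frames {F,Z,Y}
Z → hit
K → miss, evict Y, frames {F,Z,K}
Hits: 5 of 12 references → 5/12 = 0.4167.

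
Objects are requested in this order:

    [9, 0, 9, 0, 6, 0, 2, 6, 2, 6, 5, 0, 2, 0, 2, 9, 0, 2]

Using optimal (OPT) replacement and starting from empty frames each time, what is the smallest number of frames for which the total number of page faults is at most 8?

f=1: 18 faults
f=2: 8 faults
f=3: 6 faults
f=4: 5 faults
f=5: 5 faults
Smallest f with faults ≤ 8 is 2.

2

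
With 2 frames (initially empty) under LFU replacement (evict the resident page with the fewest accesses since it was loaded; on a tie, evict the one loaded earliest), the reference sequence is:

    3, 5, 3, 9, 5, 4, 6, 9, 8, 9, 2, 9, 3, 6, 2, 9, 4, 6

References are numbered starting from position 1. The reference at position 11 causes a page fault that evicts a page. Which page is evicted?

9

pos 1: 3 → fault, frames [3]
pos 2: 5 → fault, frames [3, 5]
pos 3: 3 → hit
pos 4: 9 → fault, evict 5, frames [3, 9]
pos 5: 5 → fault, evict 9, frames [3, 5]
pos 6: 4 → fault, evict 5, frames [3, 4]
pos 7: 6 → fault, evict 4, frames [3, 6]
pos 8: 9 → fault, evict 6, frames [3, 9]
pos 9: 8 → fault, evict 9, frames [3, 8]
pos 10: 9 → fault, evict 8, frames [3, 9]
pos 11: 2 → fault, evict 9, frames [3, 2]
At position 11, page 9 is evicted.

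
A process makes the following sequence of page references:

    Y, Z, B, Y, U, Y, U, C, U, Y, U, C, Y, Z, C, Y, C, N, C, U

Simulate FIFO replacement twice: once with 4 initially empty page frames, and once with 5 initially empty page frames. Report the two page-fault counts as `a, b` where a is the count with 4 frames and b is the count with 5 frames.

9, 6

4 frames: F F F . F . . F . F . . . F . . . F . F → 9 faults.
5 frames: F F F . F . . F . . . . . . . . . F . . → 6 faults.
6 < 9: adding a frame reduced faults, as is typical.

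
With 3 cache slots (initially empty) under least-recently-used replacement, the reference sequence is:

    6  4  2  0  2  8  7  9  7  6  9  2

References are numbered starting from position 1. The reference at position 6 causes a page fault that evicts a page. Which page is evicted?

pos 1: 6 → miss, frames [6]
pos 2: 4 → miss, frames [6, 4]
pos 3: 2 → miss, frames [6, 4, 2]
pos 4: 0 → miss, evict 6, frames [4, 2, 0]
pos 5: 2 → hit
pos 6: 8 → miss, evict 4, frames [0, 2, 8]
At position 6, page 4 is evicted.

4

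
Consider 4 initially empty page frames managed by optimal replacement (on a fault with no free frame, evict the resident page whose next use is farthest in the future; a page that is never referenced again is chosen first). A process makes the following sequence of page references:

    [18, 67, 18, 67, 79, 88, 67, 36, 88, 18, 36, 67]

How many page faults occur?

18 -> fault, frames [18]
67 -> fault, frames [18, 67]
18 -> hit
67 -> hit
79 -> fault, frames [18, 67, 79]
88 -> fault, frames [18, 67, 79, 88]
67 -> hit
36 -> fault, evict 79, frames [18, 67, 88, 36]
88 -> hit
18 -> hit
36 -> hit
67 -> hit
Page faults: 5.

5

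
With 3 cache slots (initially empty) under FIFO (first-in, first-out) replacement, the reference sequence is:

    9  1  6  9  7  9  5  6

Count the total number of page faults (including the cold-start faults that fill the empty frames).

7

9 → miss, frames [9]
1 → miss, frames [9, 1]
6 → miss, frames [9, 1, 6]
9 → hit
7 → miss, evict 9, frames [1, 6, 7]
9 → miss, evict 1, frames [6, 7, 9]
5 → miss, evict 6, frames [7, 9, 5]
6 → miss, evict 7, frames [9, 5, 6]
Page faults: 7.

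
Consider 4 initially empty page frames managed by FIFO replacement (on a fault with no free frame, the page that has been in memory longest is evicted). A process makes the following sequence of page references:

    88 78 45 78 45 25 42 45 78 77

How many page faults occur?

6

88 -> miss, frames {88}
78 -> miss, frames {88,78}
45 -> miss, frames {88,78,45}
78 -> hit
45 -> hit
25 -> miss, frames {88,78,45,25}
42 -> miss, evict 88, frames {78,45,25,42}
45 -> hit
78 -> hit
77 -> miss, evict 78, frames {45,25,42,77}
Page faults: 6.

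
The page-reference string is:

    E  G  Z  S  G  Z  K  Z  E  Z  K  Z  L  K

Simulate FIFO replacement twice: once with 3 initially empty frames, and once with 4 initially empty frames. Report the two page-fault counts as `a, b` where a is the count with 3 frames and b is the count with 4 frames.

9, 7

3 frames: F F F F . . F . F F . . F F → 9 faults.
4 frames: F F F F . . F . F . . . F . → 7 faults.
7 < 9: adding a frame reduced faults, as is typical.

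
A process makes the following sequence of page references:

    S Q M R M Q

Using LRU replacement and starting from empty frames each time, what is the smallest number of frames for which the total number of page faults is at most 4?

f=1: 6 faults
f=2: 5 faults
f=3: 4 faults
f=4: 4 faults
Smallest f with faults ≤ 4 is 3.

3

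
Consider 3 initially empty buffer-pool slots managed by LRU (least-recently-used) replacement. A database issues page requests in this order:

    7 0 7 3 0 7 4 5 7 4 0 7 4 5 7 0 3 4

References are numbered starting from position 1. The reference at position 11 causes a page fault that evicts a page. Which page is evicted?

5

pos 1: 7 → miss, frames {7}
pos 2: 0 → miss, frames {7,0}
pos 3: 7 → hit
pos 4: 3 → miss, frames {0,7,3}
pos 5: 0 → hit
pos 6: 7 → hit
pos 7: 4 → miss, evict 3, frames {0,7,4}
pos 8: 5 → miss, evict 0, frames {7,4,5}
pos 9: 7 → hit
pos 10: 4 → hit
pos 11: 0 → miss, evict 5, frames {7,4,0}
At position 11, page 5 is evicted.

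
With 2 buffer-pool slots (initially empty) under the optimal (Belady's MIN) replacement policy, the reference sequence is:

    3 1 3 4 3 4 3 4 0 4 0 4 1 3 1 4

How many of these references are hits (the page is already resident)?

9

3 -> miss, frames [3]
1 -> miss, frames [3, 1]
3 -> hit
4 -> miss, evict 1, frames [3, 4]
3 -> hit
4 -> hit
3 -> hit
4 -> hit
0 -> miss, evict 3, frames [4, 0]
4 -> hit
0 -> hit
4 -> hit
1 -> miss, evict 0, frames [4, 1]
3 -> miss, evict 4, frames [1, 3]
1 -> hit
4 -> miss, evict 3, frames [1, 4]
Hits: 9.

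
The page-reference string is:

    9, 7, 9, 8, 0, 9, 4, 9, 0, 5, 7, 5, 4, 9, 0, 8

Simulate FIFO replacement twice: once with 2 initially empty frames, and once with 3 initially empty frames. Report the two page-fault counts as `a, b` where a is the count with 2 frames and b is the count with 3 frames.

2 frames: F F . F F F F . F F F . F F F F → 13 faults.
3 frames: F F . F F F F . . F F . . F F F → 11 faults.
11 < 13: adding a frame reduced faults, as is typical.

13, 11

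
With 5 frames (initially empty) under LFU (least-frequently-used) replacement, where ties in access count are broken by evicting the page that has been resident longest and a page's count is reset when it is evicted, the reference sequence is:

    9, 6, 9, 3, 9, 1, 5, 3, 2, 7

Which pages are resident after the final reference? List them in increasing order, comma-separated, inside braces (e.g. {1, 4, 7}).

9 -> fault, frames [9]
6 -> fault, frames [9, 6]
9 -> hit
3 -> fault, frames [9, 6, 3]
9 -> hit
1 -> fault, frames [9, 6, 3, 1]
5 -> fault, frames [9, 6, 3, 1, 5]
3 -> hit
2 -> fault, evict 6, frames [9, 3, 1, 5, 2]
7 -> fault, evict 1, frames [9, 3, 5, 2, 7]

{2, 3, 5, 7, 9}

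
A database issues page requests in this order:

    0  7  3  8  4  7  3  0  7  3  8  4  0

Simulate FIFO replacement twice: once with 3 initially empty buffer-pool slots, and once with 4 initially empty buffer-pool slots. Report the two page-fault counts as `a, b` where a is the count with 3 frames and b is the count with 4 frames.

10, 11

3 frames: F F F F F F F F . . F F . → 10 faults.
4 frames: F F F F F . . F F F F F F → 11 faults.
11 > 10: adding a frame increased faults — Belady's anomaly.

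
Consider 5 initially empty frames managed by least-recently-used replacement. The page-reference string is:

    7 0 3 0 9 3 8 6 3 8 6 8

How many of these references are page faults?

7 → fault, frames {7}
0 → fault, frames {7,0}
3 → fault, frames {7,0,3}
0 → hit
9 → fault, frames {7,3,0,9}
3 → hit
8 → fault, frames {7,0,9,3,8}
6 → fault, evict 7, frames {0,9,3,8,6}
3 → hit
8 → hit
6 → hit
8 → hit
Page faults: 6.

6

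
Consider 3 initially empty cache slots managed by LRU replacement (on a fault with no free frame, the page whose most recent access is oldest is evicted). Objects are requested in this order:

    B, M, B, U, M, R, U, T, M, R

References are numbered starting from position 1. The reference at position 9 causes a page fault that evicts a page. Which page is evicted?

pos 1: B: miss, frames [B]
pos 2: M: miss, frames [B, M]
pos 3: B: hit
pos 4: U: miss, frames [M, B, U]
pos 5: M: hit
pos 6: R: miss, evict B, frames [U, M, R]
pos 7: U: hit
pos 8: T: miss, evict M, frames [R, U, T]
pos 9: M: miss, evict R, frames [U, T, M]
At position 9, page R is evicted.

R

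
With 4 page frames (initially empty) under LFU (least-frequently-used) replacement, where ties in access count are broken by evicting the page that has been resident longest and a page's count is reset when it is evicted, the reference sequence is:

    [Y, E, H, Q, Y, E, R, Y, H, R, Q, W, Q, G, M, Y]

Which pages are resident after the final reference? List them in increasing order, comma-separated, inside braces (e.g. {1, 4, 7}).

{E, M, R, Y}

Y → fault, frames {Y}
E → fault, frames {Y,E}
H → fault, frames {Y,E,H}
Q → fault, frames {Y,E,H,Q}
Y → hit
E → hit
R → fault, evict H, frames {Y,E,Q,R}
Y → hit
H → fault, evict Q, frames {Y,E,R,H}
R → hit
Q → fault, evict H, frames {Y,E,R,Q}
W → fault, evict Q, frames {Y,E,R,W}
Q → fault, evict W, frames {Y,E,R,Q}
G → fault, evict Q, frames {Y,E,R,G}
M → fault, evict G, frames {Y,E,R,M}
Y → hit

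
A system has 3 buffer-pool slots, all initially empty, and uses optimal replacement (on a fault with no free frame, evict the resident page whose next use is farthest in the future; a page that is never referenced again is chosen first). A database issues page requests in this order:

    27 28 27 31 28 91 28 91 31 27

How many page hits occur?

5

27 -> fault, frames [27]
28 -> fault, frames [27, 28]
27 -> hit
31 -> fault, frames [27, 28, 31]
28 -> hit
91 -> fault, evict 27, frames [28, 31, 91]
28 -> hit
91 -> hit
31 -> hit
27 -> fault, evict 91, frames [28, 31, 27]
Hits: 5.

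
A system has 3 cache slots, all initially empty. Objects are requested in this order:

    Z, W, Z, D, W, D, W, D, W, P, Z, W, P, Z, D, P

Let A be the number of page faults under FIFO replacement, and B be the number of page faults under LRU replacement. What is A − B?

Under FIFO: F F . F . . . . . F F F . . F F → 8 faults.
Under LRU: F F . F . . . . . F F . . . F . → 6 faults.
A − B = 8 − 6 = 2.

2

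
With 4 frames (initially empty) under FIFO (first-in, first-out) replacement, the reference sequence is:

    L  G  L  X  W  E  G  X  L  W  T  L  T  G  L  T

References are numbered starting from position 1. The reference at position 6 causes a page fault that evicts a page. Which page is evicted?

L

pos 1: L -> miss, frames [L]
pos 2: G -> miss, frames [L, G]
pos 3: L -> hit
pos 4: X -> miss, frames [L, G, X]
pos 5: W -> miss, frames [L, G, X, W]
pos 6: E -> miss, evict L, frames [G, X, W, E]
At position 6, page L is evicted.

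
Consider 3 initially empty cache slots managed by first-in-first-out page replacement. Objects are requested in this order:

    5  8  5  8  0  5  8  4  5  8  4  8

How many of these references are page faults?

6

5 → miss, frames (5)
8 → miss, frames (5 8)
5 → hit
8 → hit
0 → miss, frames (5 8 0)
5 → hit
8 → hit
4 → miss, evict 5, frames (8 0 4)
5 → miss, evict 8, frames (0 4 5)
8 → miss, evict 0, frames (4 5 8)
4 → hit
8 → hit
Page faults: 6.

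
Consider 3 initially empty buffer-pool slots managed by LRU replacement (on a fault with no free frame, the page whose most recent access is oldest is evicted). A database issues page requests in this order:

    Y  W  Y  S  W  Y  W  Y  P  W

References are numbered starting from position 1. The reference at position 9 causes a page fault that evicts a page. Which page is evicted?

pos 1: Y → fault, frames (Y)
pos 2: W → fault, frames (Y W)
pos 3: Y → hit
pos 4: S → fault, frames (W Y S)
pos 5: W → hit
pos 6: Y → hit
pos 7: W → hit
pos 8: Y → hit
pos 9: P → fault, evict S, frames (W Y P)
At position 9, page S is evicted.

S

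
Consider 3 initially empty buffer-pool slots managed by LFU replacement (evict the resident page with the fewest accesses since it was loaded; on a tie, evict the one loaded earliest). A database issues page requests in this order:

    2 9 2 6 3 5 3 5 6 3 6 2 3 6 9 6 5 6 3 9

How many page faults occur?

2 -> fault, frames {2}
9 -> fault, frames {2,9}
2 -> hit
6 -> fault, frames {2,9,6}
3 -> fault, evict 9, frames {2,6,3}
5 -> fault, evict 6, frames {2,3,5}
3 -> hit
5 -> hit
6 -> fault, evict 2, frames {3,5,6}
3 -> hit
6 -> hit
2 -> fault, evict 5, frames {3,6,2}
3 -> hit
6 -> hit
9 -> fault, evict 2, frames {3,6,9}
6 -> hit
5 -> fault, evict 9, frames {3,6,5}
6 -> hit
3 -> hit
9 -> fault, evict 5, frames {3,6,9}
Page faults: 10.

10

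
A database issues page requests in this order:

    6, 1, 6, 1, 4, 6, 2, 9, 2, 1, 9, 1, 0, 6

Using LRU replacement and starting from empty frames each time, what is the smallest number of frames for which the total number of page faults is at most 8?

f=1: 14 faults
f=2: 10 faults
f=3: 8 faults
f=4: 8 faults
f=5: 6 faults
f=6: 6 faults
Smallest f with faults ≤ 8 is 3.

3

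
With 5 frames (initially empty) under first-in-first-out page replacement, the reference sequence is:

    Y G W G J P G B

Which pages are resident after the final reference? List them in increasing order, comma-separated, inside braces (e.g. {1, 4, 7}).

Y: miss, frames (Y)
G: miss, frames (Y G)
W: miss, frames (Y G W)
G: hit
J: miss, frames (Y G W J)
P: miss, frames (Y G W J P)
G: hit
B: miss, evict Y, frames (G W J P B)

{B, G, J, P, W}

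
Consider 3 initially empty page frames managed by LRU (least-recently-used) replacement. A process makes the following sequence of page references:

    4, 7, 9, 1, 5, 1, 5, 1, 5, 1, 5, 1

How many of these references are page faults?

5

4 -> fault, frames (4)
7 -> fault, frames (4 7)
9 -> fault, frames (4 7 9)
1 -> fault, evict 4, frames (7 9 1)
5 -> fault, evict 7, frames (9 1 5)
1 -> hit
5 -> hit
1 -> hit
5 -> hit
1 -> hit
5 -> hit
1 -> hit
Page faults: 5.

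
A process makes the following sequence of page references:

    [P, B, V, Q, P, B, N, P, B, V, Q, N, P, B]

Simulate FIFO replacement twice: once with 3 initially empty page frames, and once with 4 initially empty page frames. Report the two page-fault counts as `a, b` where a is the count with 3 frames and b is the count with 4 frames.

11, 12

3 frames: F F F F F F F . . F F . F F → 11 faults.
4 frames: F F F F . . F F F F F F F F → 12 faults.
12 > 11: adding a frame increased faults — Belady's anomaly.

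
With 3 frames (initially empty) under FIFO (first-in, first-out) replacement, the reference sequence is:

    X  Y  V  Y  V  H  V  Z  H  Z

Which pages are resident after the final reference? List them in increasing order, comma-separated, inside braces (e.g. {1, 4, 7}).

{H, V, Z}

X -> miss, frames (X)
Y -> miss, frames (X Y)
V -> miss, frames (X Y V)
Y -> hit
V -> hit
H -> miss, evict X, frames (Y V H)
V -> hit
Z -> miss, evict Y, frames (V H Z)
H -> hit
Z -> hit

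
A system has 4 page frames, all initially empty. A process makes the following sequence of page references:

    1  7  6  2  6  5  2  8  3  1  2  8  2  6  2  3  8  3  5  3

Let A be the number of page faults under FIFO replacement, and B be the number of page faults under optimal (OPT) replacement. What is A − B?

Under FIFO: F F F F . F . F F F F . . F . . F F F . → 13 faults.
Under OPT: F F F F . F . F F . . . . F . . . . F . → 9 faults.
A − B = 13 − 9 = 4.

4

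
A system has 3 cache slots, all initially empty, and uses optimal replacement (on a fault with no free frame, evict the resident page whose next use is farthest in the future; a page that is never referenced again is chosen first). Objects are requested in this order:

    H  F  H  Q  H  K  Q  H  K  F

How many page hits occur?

H: miss, frames [H]
F: miss, frames [H, F]
H: hit
Q: miss, frames [H, F, Q]
H: hit
K: miss, evict F, frames [H, Q, K]
Q: hit
H: hit
K: hit
F: miss, evict K, frames [H, Q, F]
Hits: 5.

5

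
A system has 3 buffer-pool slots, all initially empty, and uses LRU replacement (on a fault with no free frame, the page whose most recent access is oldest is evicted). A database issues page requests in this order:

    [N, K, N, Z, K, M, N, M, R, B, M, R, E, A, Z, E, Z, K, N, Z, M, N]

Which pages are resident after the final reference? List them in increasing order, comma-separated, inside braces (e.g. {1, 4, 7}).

{M, N, Z}

N: fault, frames [N]
K: fault, frames [N, K]
N: hit
Z: fault, frames [K, N, Z]
K: hit
M: fault, evict N, frames [Z, K, M]
N: fault, evict Z, frames [K, M, N]
M: hit
R: fault, evict K, frames [N, M, R]
B: fault, evict N, frames [M, R, B]
M: hit
R: hit
E: fault, evict B, frames [M, R, E]
A: fault, evict M, frames [R, E, A]
Z: fault, evict R, frames [E, A, Z]
E: hit
Z: hit
K: fault, evict A, frames [E, Z, K]
N: fault, evict E, frames [Z, K, N]
Z: hit
M: fault, evict K, frames [N, Z, M]
N: hit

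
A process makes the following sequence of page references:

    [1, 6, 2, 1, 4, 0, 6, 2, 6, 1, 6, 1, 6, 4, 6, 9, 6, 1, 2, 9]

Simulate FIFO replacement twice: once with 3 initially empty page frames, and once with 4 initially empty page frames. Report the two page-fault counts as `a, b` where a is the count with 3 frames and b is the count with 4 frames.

3 frames: F F F . F F F F . F . . . F F F . F F . → 13 faults.
4 frames: F F F . F F . . . F F . . . . F . . F . → 9 faults.
9 < 13: adding a frame reduced faults, as is typical.

13, 9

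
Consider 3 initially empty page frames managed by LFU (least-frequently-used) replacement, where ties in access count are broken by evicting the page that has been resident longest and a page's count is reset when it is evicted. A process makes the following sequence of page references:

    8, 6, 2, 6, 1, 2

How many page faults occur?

8 -> fault, frames (8)
6 -> fault, frames (8 6)
2 -> fault, frames (8 6 2)
6 -> hit
1 -> fault, evict 8, frames (6 2 1)
2 -> hit
Page faults: 4.

4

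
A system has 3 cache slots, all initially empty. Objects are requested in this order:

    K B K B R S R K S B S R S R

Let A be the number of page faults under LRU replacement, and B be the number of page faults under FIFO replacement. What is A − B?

Under LRU: F F . . F F . F . F . F . . → 7 faults.
Under FIFO: F F . . F F . F . F . F F . → 8 faults.
A − B = 7 − 8 = -1.

-1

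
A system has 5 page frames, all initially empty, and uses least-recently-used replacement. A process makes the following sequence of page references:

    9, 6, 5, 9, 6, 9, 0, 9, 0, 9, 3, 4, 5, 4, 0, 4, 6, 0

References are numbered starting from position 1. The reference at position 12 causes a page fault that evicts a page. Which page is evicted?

pos 1: 9: miss, frames {9}
pos 2: 6: miss, frames {9,6}
pos 3: 5: miss, frames {9,6,5}
pos 4: 9: hit
pos 5: 6: hit
pos 6: 9: hit
pos 7: 0: miss, frames {5,6,9,0}
pos 8: 9: hit
pos 9: 0: hit
pos 10: 9: hit
pos 11: 3: miss, frames {5,6,0,9,3}
pos 12: 4: miss, evict 5, frames {6,0,9,3,4}
At position 12, page 5 is evicted.

5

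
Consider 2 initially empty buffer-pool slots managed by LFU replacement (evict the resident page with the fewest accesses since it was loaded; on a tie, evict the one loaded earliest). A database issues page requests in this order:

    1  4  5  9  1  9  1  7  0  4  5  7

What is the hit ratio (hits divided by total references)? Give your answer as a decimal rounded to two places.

0.17

1 → miss, frames [1]
4 → miss, frames [1, 4]
5 → miss, evict 1, frames [4, 5]
9 → miss, evict 4, frames [5, 9]
1 → miss, evict 5, frames [9, 1]
9 → hit
1 → hit
7 → miss, evict 9, frames [1, 7]
0 → miss, evict 7, frames [1, 0]
4 → miss, evict 0, frames [1, 4]
5 → miss, evict 4, frames [1, 5]
7 → miss, evict 5, frames [1, 7]
Hits: 2 of 12 references → 2/12 = 0.1667.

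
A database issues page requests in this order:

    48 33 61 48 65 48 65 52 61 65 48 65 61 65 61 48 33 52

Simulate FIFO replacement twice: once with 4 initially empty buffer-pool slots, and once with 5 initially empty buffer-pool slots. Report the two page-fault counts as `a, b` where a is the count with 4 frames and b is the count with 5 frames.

7, 5

4 frames: F F F . F . . F . . F . . . . . F . → 7 faults.
5 frames: F F F . F . . F . . . . . . . . . . → 5 faults.
5 < 7: adding a frame reduced faults, as is typical.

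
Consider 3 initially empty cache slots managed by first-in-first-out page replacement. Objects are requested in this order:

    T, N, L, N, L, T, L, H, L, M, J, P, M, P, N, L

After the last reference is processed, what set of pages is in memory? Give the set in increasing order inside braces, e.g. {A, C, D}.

T → miss, frames (T)
N → miss, frames (T N)
L → miss, frames (T N L)
N → hit
L → hit
T → hit
L → hit
H → miss, evict T, frames (N L H)
L → hit
M → miss, evict N, frames (L H M)
J → miss, evict L, frames (H M J)
P → miss, evict H, frames (M J P)
M → hit
P → hit
N → miss, evict M, frames (J P N)
L → miss, evict J, frames (P N L)

{L, N, P}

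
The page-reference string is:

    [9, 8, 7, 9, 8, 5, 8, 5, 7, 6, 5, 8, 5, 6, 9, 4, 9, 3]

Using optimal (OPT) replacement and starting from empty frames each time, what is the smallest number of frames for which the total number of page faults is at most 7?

f=1: 18 faults
f=2: 12 faults
f=3: 8 faults
f=4: 7 faults
f=5: 7 faults
f=6: 7 faults
f=7: 7 faults
Smallest f with faults ≤ 7 is 4.

4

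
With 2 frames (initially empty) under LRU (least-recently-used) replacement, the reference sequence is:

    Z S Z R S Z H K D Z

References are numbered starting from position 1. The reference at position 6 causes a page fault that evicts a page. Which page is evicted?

R

pos 1: Z -> miss, frames {Z}
pos 2: S -> miss, frames {Z,S}
pos 3: Z -> hit
pos 4: R -> miss, evict S, frames {Z,R}
pos 5: S -> miss, evict Z, frames {R,S}
pos 6: Z -> miss, evict R, frames {S,Z}
At position 6, page R is evicted.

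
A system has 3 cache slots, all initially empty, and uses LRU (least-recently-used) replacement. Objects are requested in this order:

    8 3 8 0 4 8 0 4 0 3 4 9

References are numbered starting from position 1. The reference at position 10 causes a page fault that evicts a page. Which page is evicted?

8

pos 1: 8 → fault, frames {8}
pos 2: 3 → fault, frames {8,3}
pos 3: 8 → hit
pos 4: 0 → fault, frames {3,8,0}
pos 5: 4 → fault, evict 3, frames {8,0,4}
pos 6: 8 → hit
pos 7: 0 → hit
pos 8: 4 → hit
pos 9: 0 → hit
pos 10: 3 → fault, evict 8, frames {4,0,3}
At position 10, page 8 is evicted.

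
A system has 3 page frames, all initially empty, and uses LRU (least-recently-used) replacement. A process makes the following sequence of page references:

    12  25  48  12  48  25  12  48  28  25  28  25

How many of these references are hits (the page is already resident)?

7

12 → miss, frames [12]
25 → miss, frames [12, 25]
48 → miss, frames [12, 25, 48]
12 → hit
48 → hit
25 → hit
12 → hit
48 → hit
28 → miss, evict 25, frames [12, 48, 28]
25 → miss, evict 12, frames [48, 28, 25]
28 → hit
25 → hit
Hits: 7.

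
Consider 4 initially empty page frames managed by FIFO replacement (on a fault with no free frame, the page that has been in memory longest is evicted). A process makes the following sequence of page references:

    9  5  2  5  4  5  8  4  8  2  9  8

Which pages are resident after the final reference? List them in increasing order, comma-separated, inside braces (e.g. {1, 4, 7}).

{2, 4, 8, 9}

9 → fault, frames {9}
5 → fault, frames {9,5}
2 → fault, frames {9,5,2}
5 → hit
4 → fault, frames {9,5,2,4}
5 → hit
8 → fault, evict 9, frames {5,2,4,8}
4 → hit
8 → hit
2 → hit
9 → fault, evict 5, frames {2,4,8,9}
8 → hit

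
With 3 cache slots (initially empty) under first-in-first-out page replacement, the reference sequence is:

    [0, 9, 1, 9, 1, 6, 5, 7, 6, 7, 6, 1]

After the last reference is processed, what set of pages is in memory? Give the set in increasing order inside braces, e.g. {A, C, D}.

{1, 5, 7}

0 → miss, frames {0}
9 → miss, frames {0,9}
1 → miss, frames {0,9,1}
9 → hit
1 → hit
6 → miss, evict 0, frames {9,1,6}
5 → miss, evict 9, frames {1,6,5}
7 → miss, evict 1, frames {6,5,7}
6 → hit
7 → hit
6 → hit
1 → miss, evict 6, frames {5,7,1}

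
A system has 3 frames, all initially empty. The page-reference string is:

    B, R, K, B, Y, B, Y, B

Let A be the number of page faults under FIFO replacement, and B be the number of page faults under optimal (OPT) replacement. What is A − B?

Under FIFO: F F F . F F . . → 5 faults.
Under OPT: F F F . F . . . → 4 faults.
A − B = 5 − 4 = 1.

1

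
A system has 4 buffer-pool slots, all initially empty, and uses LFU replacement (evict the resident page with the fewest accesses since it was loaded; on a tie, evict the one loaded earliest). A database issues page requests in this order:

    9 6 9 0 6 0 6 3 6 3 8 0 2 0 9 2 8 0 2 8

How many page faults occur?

9: fault, frames {9}
6: fault, frames {9,6}
9: hit
0: fault, frames {9,6,0}
6: hit
0: hit
6: hit
3: fault, frames {9,6,0,3}
6: hit
3: hit
8: fault, evict 9, frames {6,0,3,8}
0: hit
2: fault, evict 8, frames {6,0,3,2}
0: hit
9: fault, evict 2, frames {6,0,3,9}
2: fault, evict 9, frames {6,0,3,2}
8: fault, evict 2, frames {6,0,3,8}
0: hit
2: fault, evict 8, frames {6,0,3,2}
8: fault, evict 2, frames {6,0,3,8}
Page faults: 11.

11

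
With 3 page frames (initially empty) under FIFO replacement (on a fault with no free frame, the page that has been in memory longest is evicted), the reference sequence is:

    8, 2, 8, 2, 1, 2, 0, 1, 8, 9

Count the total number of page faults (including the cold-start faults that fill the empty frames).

6

8 → miss, frames {8}
2 → miss, frames {8,2}
8 → hit
2 → hit
1 → miss, frames {8,2,1}
2 → hit
0 → miss, evict 8, frames {2,1,0}
1 → hit
8 → miss, evict 2, frames {1,0,8}
9 → miss, evict 1, frames {0,8,9}
Page faults: 6.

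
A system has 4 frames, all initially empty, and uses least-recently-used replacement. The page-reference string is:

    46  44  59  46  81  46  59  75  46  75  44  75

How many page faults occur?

6

46 → fault, frames (46)
44 → fault, frames (46 44)
59 → fault, frames (46 44 59)
46 → hit
81 → fault, frames (44 59 46 81)
46 → hit
59 → hit
75 → fault, evict 44, frames (81 46 59 75)
46 → hit
75 → hit
44 → fault, evict 81, frames (59 46 75 44)
75 → hit
Page faults: 6.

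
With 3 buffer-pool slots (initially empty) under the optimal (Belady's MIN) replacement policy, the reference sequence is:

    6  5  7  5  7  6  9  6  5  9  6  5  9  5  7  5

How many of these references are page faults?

6: fault, frames {6}
5: fault, frames {6,5}
7: fault, frames {6,5,7}
5: hit
7: hit
6: hit
9: fault, evict 7, frames {6,5,9}
6: hit
5: hit
9: hit
6: hit
5: hit
9: hit
5: hit
7: fault, evict 9, frames {6,5,7}
5: hit
Page faults: 5.

5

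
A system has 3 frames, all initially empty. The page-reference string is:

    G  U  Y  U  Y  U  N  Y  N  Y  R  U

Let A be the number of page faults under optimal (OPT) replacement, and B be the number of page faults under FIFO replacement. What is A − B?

Under OPT: F F F . . . F . . . F . → 5 faults.
Under FIFO: F F F . . . F . . . F F → 6 faults.
A − B = 5 − 6 = -1.

-1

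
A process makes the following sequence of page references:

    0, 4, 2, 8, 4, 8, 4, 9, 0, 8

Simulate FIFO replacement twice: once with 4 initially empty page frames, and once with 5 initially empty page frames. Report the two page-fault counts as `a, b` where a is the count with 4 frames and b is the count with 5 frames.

4 frames: F F F F . . . F F . → 6 faults.
5 frames: F F F F . . . F . . → 5 faults.
5 < 6: adding a frame reduced faults, as is typical.

6, 5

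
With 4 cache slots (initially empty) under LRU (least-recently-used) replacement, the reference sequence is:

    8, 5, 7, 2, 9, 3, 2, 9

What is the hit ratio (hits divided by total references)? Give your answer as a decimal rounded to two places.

0.25

8 → miss, frames [8]
5 → miss, frames [8, 5]
7 → miss, frames [8, 5, 7]
2 → miss, frames [8, 5, 7, 2]
9 → miss, evict 8, frames [5, 7, 2, 9]
3 → miss, evict 5, frames [7, 2, 9, 3]
2 → hit
9 → hit
Hits: 2 of 8 references → 2/8 = 0.2500.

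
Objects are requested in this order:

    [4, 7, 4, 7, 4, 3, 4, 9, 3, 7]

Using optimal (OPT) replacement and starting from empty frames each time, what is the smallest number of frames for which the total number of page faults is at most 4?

f=1: 10 faults
f=2: 5 faults
f=3: 4 faults
f=4: 4 faults
Smallest f with faults ≤ 4 is 3.

3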